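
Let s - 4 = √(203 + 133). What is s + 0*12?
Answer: 4 + 4*√21 ≈ 22.330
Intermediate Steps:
s = 4 + 4*√21 (s = 4 + √(203 + 133) = 4 + √336 = 4 + 4*√21 ≈ 22.330)
s + 0*12 = (4 + 4*√21) + 0*12 = (4 + 4*√21) + 0 = 4 + 4*√21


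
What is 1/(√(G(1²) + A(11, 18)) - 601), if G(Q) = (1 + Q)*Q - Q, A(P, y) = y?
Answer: -601/361182 - √19/361182 ≈ -0.0016760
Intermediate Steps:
G(Q) = -Q + Q*(1 + Q) (G(Q) = Q*(1 + Q) - Q = -Q + Q*(1 + Q))
1/(√(G(1²) + A(11, 18)) - 601) = 1/(√((1²)² + 18) - 601) = 1/(√(1² + 18) - 601) = 1/(√(1 + 18) - 601) = 1/(√19 - 601) = 1/(-601 + √19)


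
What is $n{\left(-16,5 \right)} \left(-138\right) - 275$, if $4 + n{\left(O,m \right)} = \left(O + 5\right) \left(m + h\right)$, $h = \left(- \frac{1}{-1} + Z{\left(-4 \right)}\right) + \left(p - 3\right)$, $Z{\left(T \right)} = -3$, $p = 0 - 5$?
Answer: $-7313$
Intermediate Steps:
$p = -5$ ($p = 0 - 5 = -5$)
$h = -10$ ($h = \left(- \frac{1}{-1} - 3\right) - 8 = \left(\left(-1\right) \left(-1\right) - 3\right) - 8 = \left(1 - 3\right) - 8 = -2 - 8 = -10$)
$n{\left(O,m \right)} = -4 + \left(-10 + m\right) \left(5 + O\right)$ ($n{\left(O,m \right)} = -4 + \left(O + 5\right) \left(m - 10\right) = -4 + \left(5 + O\right) \left(-10 + m\right) = -4 + \left(-10 + m\right) \left(5 + O\right)$)
$n{\left(-16,5 \right)} \left(-138\right) - 275 = \left(-54 - -160 + 5 \cdot 5 - 80\right) \left(-138\right) - 275 = \left(-54 + 160 + 25 - 80\right) \left(-138\right) - 275 = 51 \left(-138\right) - 275 = -7038 - 275 = -7313$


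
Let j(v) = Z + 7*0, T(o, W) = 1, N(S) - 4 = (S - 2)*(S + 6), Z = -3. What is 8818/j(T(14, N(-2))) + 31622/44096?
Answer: -194371831/66144 ≈ -2938.6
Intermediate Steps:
N(S) = 4 + (-2 + S)*(6 + S) (N(S) = 4 + (S - 2)*(S + 6) = 4 + (-2 + S)*(6 + S))
j(v) = -3 (j(v) = -3 + 7*0 = -3 + 0 = -3)
8818/j(T(14, N(-2))) + 31622/44096 = 8818/(-3) + 31622/44096 = 8818*(-1/3) + 31622*(1/44096) = -8818/3 + 15811/22048 = -194371831/66144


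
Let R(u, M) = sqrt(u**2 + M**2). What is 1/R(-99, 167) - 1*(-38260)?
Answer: 38260 + sqrt(37690)/37690 ≈ 38260.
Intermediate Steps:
R(u, M) = sqrt(M**2 + u**2)
1/R(-99, 167) - 1*(-38260) = 1/(sqrt(167**2 + (-99)**2)) - 1*(-38260) = 1/(sqrt(27889 + 9801)) + 38260 = 1/(sqrt(37690)) + 38260 = sqrt(37690)/37690 + 38260 = 38260 + sqrt(37690)/37690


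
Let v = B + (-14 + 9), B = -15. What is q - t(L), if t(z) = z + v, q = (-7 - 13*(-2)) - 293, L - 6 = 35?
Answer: -295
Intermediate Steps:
L = 41 (L = 6 + 35 = 41)
q = -274 (q = (-7 + 26) - 293 = 19 - 293 = -274)
v = -20 (v = -15 + (-14 + 9) = -15 - 5 = -20)
t(z) = -20 + z (t(z) = z - 20 = -20 + z)
q - t(L) = -274 - (-20 + 41) = -274 - 1*21 = -274 - 21 = -295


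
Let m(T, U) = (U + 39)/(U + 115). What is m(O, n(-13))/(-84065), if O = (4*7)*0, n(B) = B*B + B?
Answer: -39/4556323 ≈ -8.5595e-6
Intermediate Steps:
n(B) = B + B**2 (n(B) = B**2 + B = B + B**2)
O = 0 (O = 28*0 = 0)
m(T, U) = (39 + U)/(115 + U)
m(O, n(-13))/(-84065) = ((39 - 13*(1 - 13))/(115 - 13*(1 - 13)))/(-84065) = ((39 - 13*(-12))/(115 - 13*(-12)))*(-1/84065) = ((39 + 156)/(115 + 156))*(-1/84065) = (195/271)*(-1/84065) = -39/4556323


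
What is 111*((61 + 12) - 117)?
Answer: -4884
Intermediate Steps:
111*((61 + 12) - 117) = 111*(73 - 117) = 111*(-44) = -4884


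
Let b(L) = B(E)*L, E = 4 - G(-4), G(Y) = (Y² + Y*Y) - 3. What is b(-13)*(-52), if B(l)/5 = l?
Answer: -84500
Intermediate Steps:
G(Y) = -3 + 2*Y² (G(Y) = (Y² + Y²) - 3 = 2*Y² - 3 = -3 + 2*Y²)
E = -25 (E = 4 - (-3 + 2*(-4)²) = 4 - (-3 + 2*16) = 4 - (-3 + 32) = 4 - 1*29 = 4 - 29 = -25)
B(l) = 5*l
b(L) = -125*L (b(L) = (5*(-25))*L = -125*L)
b(-13)*(-52) = -125*(-13)*(-52) = 1625*(-52) = -84500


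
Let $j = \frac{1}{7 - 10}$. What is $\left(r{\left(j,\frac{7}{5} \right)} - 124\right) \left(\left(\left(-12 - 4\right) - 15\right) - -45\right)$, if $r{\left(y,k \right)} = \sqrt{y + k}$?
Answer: $-1736 + \frac{56 \sqrt{15}}{15} \approx -1721.5$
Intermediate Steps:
$j = - \frac{1}{3}$ ($j = \frac{1}{-3} = - \frac{1}{3} \approx -0.33333$)
$r{\left(y,k \right)} = \sqrt{k + y}$
$\left(r{\left(j,\frac{7}{5} \right)} - 124\right) \left(\left(\left(-12 - 4\right) - 15\right) - -45\right) = \left(\sqrt{\frac{7}{5} - \frac{1}{3}} - 124\right) \left(\left(\left(-12 - 4\right) - 15\right) - -45\right) = \left(\sqrt{7 \cdot \frac{1}{5} - \frac{1}{3}} - 124\right) \left(\left(-16 - 15\right) + 45\right) = \left(\sqrt{\frac{7}{5} - \frac{1}{3}} - 124\right) \left(-31 + 45\right) = \left(\sqrt{\frac{16}{15}} - 124\right) 14 = \left(\frac{4 \sqrt{15}}{15} - 124\right) 14 = \left(-124 + \frac{4 \sqrt{15}}{15}\right) 14 = -1736 + \frac{56 \sqrt{15}}{15}$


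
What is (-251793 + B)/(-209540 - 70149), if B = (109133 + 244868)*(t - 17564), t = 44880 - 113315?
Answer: 30443983792/279689 ≈ 1.0885e+5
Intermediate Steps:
t = -68435
B = -30443731999 (B = (109133 + 244868)*(-68435 - 17564) = 354001*(-85999) = -30443731999)
(-251793 + B)/(-209540 - 70149) = (-251793 - 30443731999)/(-209540 - 70149) = -30443983792/(-279689) = -30443983792*(-1/279689) = 30443983792/279689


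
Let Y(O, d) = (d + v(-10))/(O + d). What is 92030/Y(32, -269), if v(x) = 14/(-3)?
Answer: 65433330/821 ≈ 79700.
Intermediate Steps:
v(x) = -14/3 (v(x) = 14*(-⅓) = -14/3)
Y(O, d) = (-14/3 + d)/(O + d) (Y(O, d) = (d - 14/3)/(O + d) = (-14/3 + d)/(O + d))
92030/Y(32, -269) = 92030/(((-14/3 - 269)/(32 - 269))) = 92030/((-821/3/(-237))) = 92030/((-1/237*(-821/3))) = 92030/(821/711) = 92030*(711/821) = 65433330/821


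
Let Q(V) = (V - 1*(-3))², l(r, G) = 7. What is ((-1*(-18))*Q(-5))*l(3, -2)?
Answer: 504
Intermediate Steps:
Q(V) = (3 + V)² (Q(V) = (V + 3)² = (3 + V)²)
((-1*(-18))*Q(-5))*l(3, -2) = ((-1*(-18))*(3 - 5)²)*7 = (18*(-2)²)*7 = (18*4)*7 = 72*7 = 504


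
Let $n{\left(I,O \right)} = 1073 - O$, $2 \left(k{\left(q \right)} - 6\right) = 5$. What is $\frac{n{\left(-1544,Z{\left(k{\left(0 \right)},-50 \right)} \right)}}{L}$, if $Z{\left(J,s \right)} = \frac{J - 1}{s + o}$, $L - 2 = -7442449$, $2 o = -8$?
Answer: $- \frac{38633}{267928092} \approx -0.00014419$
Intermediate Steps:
$o = -4$ ($o = \frac{1}{2} \left(-8\right) = -4$)
$L = -7442447$ ($L = 2 - 7442449 = -7442447$)
$k{\left(q \right)} = \frac{17}{2}$ ($k{\left(q \right)} = 6 + \frac{1}{2} \cdot 5 = 6 + \frac{5}{2} = \frac{17}{2}$)
$Z{\left(J,s \right)} = \frac{-1 + J}{-4 + s}$ ($Z{\left(J,s \right)} = \frac{J - 1}{s - 4} = \frac{-1 + J}{-4 + s}$)
$\frac{n{\left(-1544,Z{\left(k{\left(0 \right)},-50 \right)} \right)}}{L} = \frac{1073 - \frac{-1 + \frac{17}{2}}{-4 - 50}}{-7442447} = \left(1073 - \frac{1}{-54} \cdot \frac{15}{2}\right) \left(- \frac{1}{7442447}\right) = \left(1073 - \left(- \frac{1}{54}\right) \frac{15}{2}\right) \left(- \frac{1}{7442447}\right) = \left(1073 - - \frac{5}{36}\right) \left(- \frac{1}{7442447}\right) = \left(1073 + \frac{5}{36}\right) \left(- \frac{1}{7442447}\right) = \frac{38633}{36} \left(- \frac{1}{7442447}\right) = - \frac{38633}{267928092}$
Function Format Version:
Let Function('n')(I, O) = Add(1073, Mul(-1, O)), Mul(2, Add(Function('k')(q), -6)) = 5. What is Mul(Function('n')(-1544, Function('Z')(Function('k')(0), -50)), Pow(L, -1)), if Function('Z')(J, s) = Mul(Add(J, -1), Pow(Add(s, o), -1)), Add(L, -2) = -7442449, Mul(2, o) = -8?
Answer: Rational(-38633, 267928092) ≈ -0.00014419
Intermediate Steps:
o = -4 (o = Mul(Rational(1, 2), -8) = -4)
L = -7442447 (L = Add(2, -7442449) = -7442447)
Function('k')(q) = Rational(17, 2) (Function('k')(q) = Add(6, Mul(Rational(1, 2), 5)) = Add(6, Rational(5, 2)) = Rational(17, 2))
Function('Z')(J, s) = Mul(Pow(Add(-4, s), -1), Add(-1, J)) (Function('Z')(J, s) = Mul(Add(J, -1), Pow(Add(s, -4), -1)) = Mul(Add(-1, J), Pow(Add(-4, s), -1)) = Mul(Pow(Add(-4, s), -1), Add(-1, J)))
Mul(Function('n')(-1544, Function('Z')(Function('k')(0), -50)), Pow(L, -1)) = Mul(Add(1073, Mul(-1, Mul(Pow(Add(-4, -50), -1), Add(-1, Rational(17, 2))))), Pow(-7442447, -1)) = Mul(Add(1073, Mul(-1, Mul(Pow(-54, -1), Rational(15, 2)))), Rational(-1, 7442447)) = Mul(Add(1073, Mul(-1, Mul(Rational(-1, 54), Rational(15, 2)))), Rational(-1, 7442447)) = Mul(Add(1073, Mul(-1, Rational(-5, 36))), Rational(-1, 7442447)) = Mul(Add(1073, Rational(5, 36)), Rational(-1, 7442447)) = Mul(Rational(38633, 36), Rational(-1, 7442447)) = Rational(-38633, 267928092)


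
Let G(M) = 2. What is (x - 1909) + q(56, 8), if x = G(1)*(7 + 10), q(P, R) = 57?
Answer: -1818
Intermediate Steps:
x = 34 (x = 2*(7 + 10) = 2*17 = 34)
(x - 1909) + q(56, 8) = (34 - 1909) + 57 = -1875 + 57 = -1818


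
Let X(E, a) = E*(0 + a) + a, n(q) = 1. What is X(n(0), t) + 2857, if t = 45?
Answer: 2947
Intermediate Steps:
X(E, a) = a + E*a (X(E, a) = E*a + a = a + E*a)
X(n(0), t) + 2857 = 45*(1 + 1) + 2857 = 45*2 + 2857 = 90 + 2857 = 2947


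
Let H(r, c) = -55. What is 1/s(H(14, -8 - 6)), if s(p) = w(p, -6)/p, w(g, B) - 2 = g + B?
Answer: 55/59 ≈ 0.93220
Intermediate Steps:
w(g, B) = 2 + B + g (w(g, B) = 2 + (g + B) = 2 + (B + g) = 2 + B + g)
s(p) = (-4 + p)/p (s(p) = (2 - 6 + p)/p = (-4 + p)/p)
1/s(H(14, -8 - 6)) = 1/((-4 - 55)/(-55)) = 1/(-1/55*(-59)) = 1/(59/55) = 55/59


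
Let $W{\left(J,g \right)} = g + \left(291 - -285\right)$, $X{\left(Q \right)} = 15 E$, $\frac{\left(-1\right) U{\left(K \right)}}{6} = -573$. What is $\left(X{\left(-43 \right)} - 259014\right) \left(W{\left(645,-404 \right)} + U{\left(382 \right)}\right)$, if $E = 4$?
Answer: $-934823940$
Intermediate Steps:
$U{\left(K \right)} = 3438$ ($U{\left(K \right)} = \left(-6\right) \left(-573\right) = 3438$)
$X{\left(Q \right)} = 60$ ($X{\left(Q \right)} = 15 \cdot 4 = 60$)
$W{\left(J,g \right)} = 576 + g$ ($W{\left(J,g \right)} = g + \left(291 + 285\right) = g + 576 = 576 + g$)
$\left(X{\left(-43 \right)} - 259014\right) \left(W{\left(645,-404 \right)} + U{\left(382 \right)}\right) = \left(60 - 259014\right) \left(\left(576 - 404\right) + 3438\right) = - 258954 \left(172 + 3438\right) = \left(-258954\right) 3610 = -934823940$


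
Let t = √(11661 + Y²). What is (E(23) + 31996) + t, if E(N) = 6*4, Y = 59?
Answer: 32020 + √15142 ≈ 32143.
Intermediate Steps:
E(N) = 24
t = √15142 (t = √(11661 + 59²) = √(11661 + 3481) = √15142 ≈ 123.05)
(E(23) + 31996) + t = (24 + 31996) + √15142 = 32020 + √15142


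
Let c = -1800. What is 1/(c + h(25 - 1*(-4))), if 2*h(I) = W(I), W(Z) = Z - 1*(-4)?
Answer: -2/3567 ≈ -0.00056070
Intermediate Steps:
W(Z) = 4 + Z (W(Z) = Z + 4 = 4 + Z)
h(I) = 2 + I/2 (h(I) = (4 + I)/2 = 2 + I/2)
1/(c + h(25 - 1*(-4))) = 1/(-1800 + (2 + (25 - 1*(-4))/2)) = 1/(-1800 + (2 + (25 + 4)/2)) = 1/(-1800 + (2 + (½)*29)) = 1/(-1800 + (2 + 29/2)) = 1/(-1800 + 33/2) = 1/(-3567/2) = -2/3567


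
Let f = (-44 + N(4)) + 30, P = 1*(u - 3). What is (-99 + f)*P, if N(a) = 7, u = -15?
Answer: 1908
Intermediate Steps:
P = -18 (P = 1*(-15 - 3) = 1*(-18) = -18)
f = -7 (f = (-44 + 7) + 30 = -37 + 30 = -7)
(-99 + f)*P = (-99 - 7)*(-18) = -106*(-18) = 1908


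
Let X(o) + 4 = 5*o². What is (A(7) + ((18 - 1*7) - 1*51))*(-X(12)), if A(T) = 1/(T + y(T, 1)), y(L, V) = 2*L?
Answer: 600724/21 ≈ 28606.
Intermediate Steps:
X(o) = -4 + 5*o²
A(T) = 1/(3*T) (A(T) = 1/(T + 2*T) = 1/(3*T))
(A(7) + ((18 - 1*7) - 1*51))*(-X(12)) = ((⅓)/7 + ((18 - 1*7) - 1*51))*(-(-4 + 5*12²)) = ((⅓)*(⅐) + ((18 - 7) - 51))*(-(-4 + 5*144)) = (1/21 + (11 - 51))*(-(-4 + 720)) = (1/21 - 40)*(-1*716) = -839/21*(-716) = 600724/21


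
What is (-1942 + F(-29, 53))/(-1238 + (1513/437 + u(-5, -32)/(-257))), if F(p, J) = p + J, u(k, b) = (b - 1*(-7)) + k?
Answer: 215408662/138636591 ≈ 1.5538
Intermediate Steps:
u(k, b) = 7 + b + k (u(k, b) = (b + 7) + k = (7 + b) + k = 7 + b + k)
F(p, J) = J + p
(-1942 + F(-29, 53))/(-1238 + (1513/437 + u(-5, -32)/(-257))) = (-1942 + (53 - 29))/(-1238 + (1513/437 + (7 - 32 - 5)/(-257))) = (-1942 + 24)/(-1238 + (1513*(1/437) - 30*(-1/257))) = -1918/(-1238 + (1513/437 + 30/257)) = -1918/(-1238 + 401951/112309) = -1918/(-138636591/112309) = -1918*(-112309/138636591) = 215408662/138636591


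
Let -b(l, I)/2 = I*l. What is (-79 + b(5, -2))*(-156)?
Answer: 9204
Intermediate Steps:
b(l, I) = -2*I*l
(-79 + b(5, -2))*(-156) = (-79 - 2*(-2)*5)*(-156) = (-79 + 20)*(-156) = -59*(-156) = 9204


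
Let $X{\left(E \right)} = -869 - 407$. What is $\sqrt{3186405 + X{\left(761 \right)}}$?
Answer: $\sqrt{3185129} \approx 1784.7$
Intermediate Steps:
$X{\left(E \right)} = -1276$
$\sqrt{3186405 + X{\left(761 \right)}} = \sqrt{3186405 - 1276} = \sqrt{3185129}$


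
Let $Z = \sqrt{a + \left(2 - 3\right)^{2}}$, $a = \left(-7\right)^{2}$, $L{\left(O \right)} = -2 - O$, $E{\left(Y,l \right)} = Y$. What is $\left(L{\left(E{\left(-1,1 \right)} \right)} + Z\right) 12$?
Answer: $-12 + 60 \sqrt{2} \approx 72.853$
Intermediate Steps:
$a = 49$
$Z = 5 \sqrt{2}$ ($Z = \sqrt{49 + \left(2 - 3\right)^{2}} = \sqrt{49 + \left(-1\right)^{2}} = \sqrt{49 + 1} = \sqrt{50} = 5 \sqrt{2} \approx 7.0711$)
$\left(L{\left(E{\left(-1,1 \right)} \right)} + Z\right) 12 = \left(\left(-2 - -1\right) + 5 \sqrt{2}\right) 12 = \left(\left(-2 + 1\right) + 5 \sqrt{2}\right) 12 = \left(-1 + 5 \sqrt{2}\right) 12 = -12 + 60 \sqrt{2}$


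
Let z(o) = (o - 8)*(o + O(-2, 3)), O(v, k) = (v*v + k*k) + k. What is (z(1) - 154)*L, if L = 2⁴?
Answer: -4368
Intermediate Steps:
L = 16
O(v, k) = k + k² + v² (O(v, k) = (v² + k²) + k = (k² + v²) + k = k + k² + v²)
z(o) = (-8 + o)*(16 + o) (z(o) = (o - 8)*(o + (3 + 3² + (-2)²)) = (-8 + o)*(o + (3 + 9 + 4)) = (-8 + o)*(o + 16) = (-8 + o)*(16 + o))
(z(1) - 154)*L = ((-128 + 1² + 8*1) - 154)*16 = ((-128 + 1 + 8) - 154)*16 = (-119 - 154)*16 = -273*16 = -4368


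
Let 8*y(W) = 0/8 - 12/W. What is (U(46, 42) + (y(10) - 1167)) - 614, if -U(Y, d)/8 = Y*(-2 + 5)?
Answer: -57703/20 ≈ -2885.1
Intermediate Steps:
U(Y, d) = -24*Y (U(Y, d) = -8*Y*(-2 + 5) = -8*Y*3 = -24*Y)
y(W) = -3/(2*W) (y(W) = (0/8 - 12/W)/8 = (0*(⅛) - 12/W)/8 = (0 - 12/W)/8 = (-12/W)/8 = -3/(2*W))
(U(46, 42) + (y(10) - 1167)) - 614 = (-24*46 + (-3/2/10 - 1167)) - 614 = (-1104 + (-3/2*⅒ - 1167)) - 614 = (-1104 + (-3/20 - 1167)) - 614 = (-1104 - 23343/20) - 614 = -45423/20 - 614 = -57703/20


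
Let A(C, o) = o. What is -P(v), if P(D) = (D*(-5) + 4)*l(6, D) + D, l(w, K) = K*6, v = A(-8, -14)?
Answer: 6230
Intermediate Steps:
v = -14
l(w, K) = 6*K
P(D) = D + 6*D*(4 - 5*D) (P(D) = (D*(-5) + 4)*(6*D) + D = (-5*D + 4)*(6*D) + D = (4 - 5*D)*(6*D) + D = 6*D*(4 - 5*D) + D = D + 6*D*(4 - 5*D))
-P(v) = -5*(-14)*(5 - 6*(-14)) = -5*(-14)*(5 + 84) = -5*(-14)*89 = -1*(-6230) = 6230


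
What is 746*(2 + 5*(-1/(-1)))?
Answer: 5222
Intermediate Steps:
746*(2 + 5*(-1/(-1))) = 746*(2 + 5*(-1*(-1))) = 746*(2 + 5*1) = 746*(2 + 5) = 746*7 = 5222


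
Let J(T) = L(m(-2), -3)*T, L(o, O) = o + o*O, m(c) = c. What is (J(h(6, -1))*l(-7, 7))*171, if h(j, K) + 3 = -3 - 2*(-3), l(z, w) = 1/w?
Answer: 0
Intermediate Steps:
L(o, O) = o + O*o
h(j, K) = 0 (h(j, K) = -3 + (-3 - 2*(-3)) = -3 + (-3 + 6) = -3 + 3 = 0)
J(T) = 4*T (J(T) = (-2*(1 - 3))*T = (-2*(-2))*T = 4*T)
(J(h(6, -1))*l(-7, 7))*171 = ((4*0)/7)*171 = (0*(⅐))*171 = 0*171 = 0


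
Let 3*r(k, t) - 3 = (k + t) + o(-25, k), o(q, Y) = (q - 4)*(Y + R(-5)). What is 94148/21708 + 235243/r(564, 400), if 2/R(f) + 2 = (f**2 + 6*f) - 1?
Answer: -4623934711/111302343 ≈ -41.544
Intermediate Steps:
R(f) = 2/(-3 + f**2 + 6*f) (R(f) = 2/(-2 + ((f**2 + 6*f) - 1)) = 2/(-2 + (-1 + f**2 + 6*f)) = 2/(-3 + f**2 + 6*f))
o(q, Y) = (-4 + q)*(-1/4 + Y) (o(q, Y) = (q - 4)*(Y + 2/(-3 + (-5)**2 + 6*(-5))) = (-4 + q)*(Y + 2/(-3 + 25 - 30)) = (-4 + q)*(Y + 2/(-8)) = (-4 + q)*(Y + 2*(-1/8)) = (-4 + q)*(Y - 1/4) = (-4 + q)*(-1/4 + Y))
r(k, t) = 41/12 - 28*k/3 + t/3 (r(k, t) = 1 + ((k + t) + (1 - 4*k - 1/4*(-25) + k*(-25)))/3 = 1 + ((k + t) + (1 - 4*k + 25/4 - 25*k))/3 = 1 + ((k + t) + (29/4 - 29*k))/3 = 1 + (29/4 + t - 28*k)/3 = 1 + (29/12 - 28*k/3 + t/3) = 41/12 - 28*k/3 + t/3)
94148/21708 + 235243/r(564, 400) = 94148/21708 + 235243/(41/12 - 28/3*564 + (1/3)*400) = 94148*(1/21708) + 235243/(41/12 - 5264 + 400/3) = 23537/5427 + 235243/(-20509/4) = 23537/5427 + 235243*(-4/20509) = 23537/5427 - 940972/20509 = -4623934711/111302343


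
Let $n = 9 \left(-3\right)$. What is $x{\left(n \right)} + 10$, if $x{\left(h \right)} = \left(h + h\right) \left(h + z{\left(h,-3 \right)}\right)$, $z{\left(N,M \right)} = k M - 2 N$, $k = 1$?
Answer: $-1286$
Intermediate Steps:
$z{\left(N,M \right)} = M - 2 N$ ($z{\left(N,M \right)} = 1 M - 2 N = M - 2 N$)
$n = -27$
$x{\left(h \right)} = 2 h \left(-3 - h\right)$ ($x{\left(h \right)} = \left(h + h\right) \left(h - \left(3 + 2 h\right)\right) = 2 h \left(-3 - h\right)$)
$x{\left(n \right)} + 10 = \left(-2\right) \left(-27\right) \left(3 - 27\right) + 10 = \left(-2\right) \left(-27\right) \left(-24\right) + 10 = -1296 + 10 = -1286$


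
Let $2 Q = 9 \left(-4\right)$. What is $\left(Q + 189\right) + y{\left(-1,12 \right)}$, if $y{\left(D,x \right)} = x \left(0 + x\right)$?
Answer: $315$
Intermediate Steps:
$y{\left(D,x \right)} = x^{2}$ ($y{\left(D,x \right)} = x x = x^{2}$)
$Q = -18$ ($Q = \frac{9 \left(-4\right)}{2} = \frac{1}{2} \left(-36\right) = -18$)
$\left(Q + 189\right) + y{\left(-1,12 \right)} = \left(-18 + 189\right) + 12^{2} = 171 + 144 = 315$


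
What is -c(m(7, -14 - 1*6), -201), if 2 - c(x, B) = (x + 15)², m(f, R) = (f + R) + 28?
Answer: 898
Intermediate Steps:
m(f, R) = 28 + R + f (m(f, R) = (R + f) + 28 = 28 + R + f)
c(x, B) = 2 - (15 + x)² (c(x, B) = 2 - (x + 15)² = 2 - (15 + x)²)
-c(m(7, -14 - 1*6), -201) = -(2 - (15 + (28 + (-14 - 1*6) + 7))²) = -(2 - (15 + (28 + (-14 - 6) + 7))²) = -(2 - (15 + (28 - 20 + 7))²) = -(2 - (15 + 15)²) = -(2 - 1*30²) = -(2 - 1*900) = -(2 - 900) = -1*(-898) = 898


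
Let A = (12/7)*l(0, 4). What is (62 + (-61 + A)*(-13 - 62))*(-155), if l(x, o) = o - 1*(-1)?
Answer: -4333645/7 ≈ -6.1909e+5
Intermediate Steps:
l(x, o) = 1 + o (l(x, o) = o + 1 = 1 + o)
A = 60/7 (A = (12/7)*(1 + 4) = (12*(⅐))*5 = (12/7)*5 = 60/7 ≈ 8.5714)
(62 + (-61 + A)*(-13 - 62))*(-155) = (62 + (-61 + 60/7)*(-13 - 62))*(-155) = (62 - 367/7*(-75))*(-155) = (62 + 27525/7)*(-155) = (27959/7)*(-155) = -4333645/7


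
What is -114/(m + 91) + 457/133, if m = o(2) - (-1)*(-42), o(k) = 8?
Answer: 191/133 ≈ 1.4361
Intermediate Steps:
m = -34 (m = 8 - (-1)*(-42) = 8 - 1*42 = 8 - 42 = -34)
-114/(m + 91) + 457/133 = -114/(-34 + 91) + 457/133 = -114/57 + 457*(1/133) = -114*1/57 + 457/133 = -2 + 457/133 = 191/133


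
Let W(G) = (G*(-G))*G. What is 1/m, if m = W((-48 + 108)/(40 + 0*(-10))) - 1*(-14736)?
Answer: 8/117861 ≈ 6.7877e-5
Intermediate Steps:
W(G) = -G³ (W(G) = (-G²)*G = -G³)
m = 117861/8 (m = -((-48 + 108)/(40 + 0*(-10)))³ - 1*(-14736) = -(60/(40 + 0))³ + 14736 = -(60/40)³ + 14736 = -(60*(1/40))³ + 14736 = -(3/2)³ + 14736 = -1*27/8 + 14736 = -27/8 + 14736 = 117861/8 ≈ 14733.)
1/m = 1/(117861/8) = 8/117861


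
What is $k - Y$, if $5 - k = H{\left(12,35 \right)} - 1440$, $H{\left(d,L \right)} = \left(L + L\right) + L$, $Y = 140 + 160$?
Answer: $1040$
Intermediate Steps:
$Y = 300$
$H{\left(d,L \right)} = 3 L$ ($H{\left(d,L \right)} = 2 L + L = 3 L$)
$k = 1340$ ($k = 5 - \left(3 \cdot 35 - 1440\right) = 5 - \left(105 - 1440\right) = 5 - -1335 = 5 + 1335 = 1340$)
$k - Y = 1340 - 300 = 1040$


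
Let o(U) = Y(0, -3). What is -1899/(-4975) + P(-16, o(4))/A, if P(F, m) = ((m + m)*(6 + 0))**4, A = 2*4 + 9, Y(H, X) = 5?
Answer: 64476032283/84575 ≈ 7.6235e+5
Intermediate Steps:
A = 17 (A = 8 + 9 = 17)
o(U) = 5
P(F, m) = 20736*m**4 (P(F, m) = ((2*m)*6)**4 = (12*m)**4 = 20736*m**4)
-1899/(-4975) + P(-16, o(4))/A = -1899/(-4975) + (20736*5**4)/17 = -1899*(-1/4975) + (20736*625)*(1/17) = 1899/4975 + 12960000*(1/17) = 1899/4975 + 12960000/17 = 64476032283/84575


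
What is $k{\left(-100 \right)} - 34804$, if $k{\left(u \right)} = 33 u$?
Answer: $-38104$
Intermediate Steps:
$k{\left(-100 \right)} - 34804 = 33 \left(-100\right) - 34804 = -3300 - 34804 = -38104$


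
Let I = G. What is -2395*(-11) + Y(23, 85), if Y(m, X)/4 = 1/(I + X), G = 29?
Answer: 1501667/57 ≈ 26345.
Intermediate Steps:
I = 29
Y(m, X) = 4/(29 + X)
-2395*(-11) + Y(23, 85) = -2395*(-11) + 4/(29 + 85) = 26345 + 4/114 = 26345 + 4*(1/114) = 26345 + 2/57 = 1501667/57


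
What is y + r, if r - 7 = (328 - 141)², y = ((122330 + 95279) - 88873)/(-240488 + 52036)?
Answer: 1647792104/47113 ≈ 34975.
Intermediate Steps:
y = -32184/47113 (y = (217609 - 88873)/(-188452) = 128736*(-1/188452) = -32184/47113 ≈ -0.68312)
r = 34976 (r = 7 + (328 - 141)² = 7 + 187² = 7 + 34969 = 34976)
y + r = -32184/47113 + 34976 = 1647792104/47113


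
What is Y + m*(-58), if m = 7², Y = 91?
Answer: -2751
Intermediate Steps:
m = 49
Y + m*(-58) = 91 + 49*(-58) = 91 - 2842 = -2751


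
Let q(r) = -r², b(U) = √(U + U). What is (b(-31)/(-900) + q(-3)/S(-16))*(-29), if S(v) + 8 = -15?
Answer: -261/23 + 29*I*√62/900 ≈ -11.348 + 0.25372*I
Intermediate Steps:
S(v) = -23 (S(v) = -8 - 15 = -23)
b(U) = √2*√U (b(U) = √(2*U) = √2*√U)
(b(-31)/(-900) + q(-3)/S(-16))*(-29) = ((√2*√(-31))/(-900) - 1*(-3)²/(-23))*(-29) = ((√2*(I*√31))*(-1/900) - 1*9*(-1/23))*(-29) = ((I*√62)*(-1/900) - 9*(-1/23))*(-29) = (-I*√62/900 + 9/23)*(-29) = (9/23 - I*√62/900)*(-29) = -261/23 + 29*I*√62/900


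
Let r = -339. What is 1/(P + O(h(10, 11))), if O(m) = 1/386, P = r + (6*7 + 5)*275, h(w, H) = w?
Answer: 386/4858197 ≈ 7.9453e-5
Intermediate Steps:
P = 12586 (P = -339 + (6*7 + 5)*275 = -339 + (42 + 5)*275 = -339 + 47*275 = -339 + 12925 = 12586)
O(m) = 1/386
1/(P + O(h(10, 11))) = 1/(12586 + 1/386) = 1/(4858197/386) = 386/4858197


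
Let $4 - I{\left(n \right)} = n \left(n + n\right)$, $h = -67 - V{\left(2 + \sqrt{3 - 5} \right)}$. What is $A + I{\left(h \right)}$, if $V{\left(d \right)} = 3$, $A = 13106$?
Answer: $3310$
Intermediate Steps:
$h = -70$ ($h = -67 - 3 = -70$)
$I{\left(n \right)} = 4 - 2 n^{2}$ ($I{\left(n \right)} = 4 - n \left(n + n\right) = 4 - n 2 n = 4 - 2 n^{2}$)
$A + I{\left(h \right)} = 13106 + \left(4 - 2 \left(-70\right)^{2}\right) = 13106 + \left(4 - 9800\right) = 13106 - 9796 = 3310$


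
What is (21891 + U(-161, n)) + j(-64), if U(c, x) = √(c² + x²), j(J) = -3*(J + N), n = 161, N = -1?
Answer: 22086 + 161*√2 ≈ 22314.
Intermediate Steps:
j(J) = 3 - 3*J (j(J) = -3*(J - 1) = -3*(-1 + J) = 3 - 3*J)
(21891 + U(-161, n)) + j(-64) = (21891 + √((-161)² + 161²)) + (3 - 3*(-64)) = (21891 + √(25921 + 25921)) + (3 + 192) = (21891 + √51842) + 195 = (21891 + 161*√2) + 195 = 22086 + 161*√2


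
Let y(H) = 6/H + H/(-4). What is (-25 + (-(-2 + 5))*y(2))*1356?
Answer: -44070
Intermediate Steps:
y(H) = 6/H - H/4 (y(H) = 6/H + H*(-¼) = 6/H - H/4)
(-25 + (-(-2 + 5))*y(2))*1356 = (-25 + (-(-2 + 5))*(6/2 - ¼*2))*1356 = (-25 + (-1*3)*(6*(½) - ½))*1356 = (-25 - 3*(3 - ½))*1356 = (-25 - 3*5/2)*1356 = (-25 - 15/2)*1356 = -65/2*1356 = -44070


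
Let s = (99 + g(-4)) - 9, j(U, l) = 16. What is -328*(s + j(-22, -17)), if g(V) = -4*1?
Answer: -33456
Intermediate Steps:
g(V) = -4
s = 86 (s = (99 - 4) - 9 = 95 - 9 = 86)
-328*(s + j(-22, -17)) = -328*(86 + 16) = -328*102 = -33456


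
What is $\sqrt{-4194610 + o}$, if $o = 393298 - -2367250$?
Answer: $i \sqrt{1434062} \approx 1197.5 i$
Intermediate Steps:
$o = 2760548$ ($o = 393298 + 2367250 = 2760548$)
$\sqrt{-4194610 + o} = \sqrt{-4194610 + 2760548} = \sqrt{-1434062} = i \sqrt{1434062}$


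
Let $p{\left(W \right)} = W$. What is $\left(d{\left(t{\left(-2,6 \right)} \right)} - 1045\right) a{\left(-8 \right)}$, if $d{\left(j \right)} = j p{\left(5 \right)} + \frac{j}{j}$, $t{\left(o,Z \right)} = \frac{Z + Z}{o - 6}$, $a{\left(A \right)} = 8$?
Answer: $-8412$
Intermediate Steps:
$t{\left(o,Z \right)} = \frac{2 Z}{-6 + o}$
$d{\left(j \right)} = 1 + 5 j$ ($d{\left(j \right)} = j 5 + \frac{j}{j} = 5 j + 1 = 1 + 5 j$)
$\left(d{\left(t{\left(-2,6 \right)} \right)} - 1045\right) a{\left(-8 \right)} = \left(\left(1 + 5 \cdot 2 \cdot 6 \frac{1}{-6 - 2}\right) - 1045\right) 8 = \left(\left(1 + 5 \cdot 2 \cdot 6 \frac{1}{-8}\right) - 1045\right) 8 = \left(\left(1 + 5 \cdot 2 \cdot 6 \left(- \frac{1}{8}\right)\right) - 1045\right) 8 = \left(\left(1 + 5 \left(- \frac{3}{2}\right)\right) - 1045\right) 8 = \left(\left(1 - \frac{15}{2}\right) - 1045\right) 8 = \left(- \frac{13}{2} - 1045\right) 8 = \left(- \frac{2103}{2}\right) 8 = -8412$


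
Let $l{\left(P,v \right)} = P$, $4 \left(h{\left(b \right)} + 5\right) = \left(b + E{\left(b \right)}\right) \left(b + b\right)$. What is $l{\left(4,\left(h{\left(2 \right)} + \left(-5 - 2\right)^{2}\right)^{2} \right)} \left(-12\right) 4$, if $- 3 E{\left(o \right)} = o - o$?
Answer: $-192$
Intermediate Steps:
$E{\left(o \right)} = 0$ ($E{\left(o \right)} = - \frac{o - o}{3} = \left(- \frac{1}{3}\right) 0 = 0$)
$h{\left(b \right)} = -5 + \frac{b^{2}}{2}$ ($h{\left(b \right)} = -5 + \frac{\left(b + 0\right) \left(b + b\right)}{4} = -5 + \frac{b 2 b}{4} = -5 + \frac{2 b^{2}}{4} = -5 + \frac{b^{2}}{2}$)
$l{\left(4,\left(h{\left(2 \right)} + \left(-5 - 2\right)^{2}\right)^{2} \right)} \left(-12\right) 4 = 4 \left(-12\right) 4 = \left(-48\right) 4 = -192$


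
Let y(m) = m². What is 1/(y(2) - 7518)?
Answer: -1/7514 ≈ -0.00013308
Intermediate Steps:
1/(y(2) - 7518) = 1/(2² - 7518) = 1/(4 - 7518) = 1/(-7514) = -1/7514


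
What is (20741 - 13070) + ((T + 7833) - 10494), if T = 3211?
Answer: 8221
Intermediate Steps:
(20741 - 13070) + ((T + 7833) - 10494) = (20741 - 13070) + ((3211 + 7833) - 10494) = 7671 + (11044 - 10494) = 7671 + 550 = 8221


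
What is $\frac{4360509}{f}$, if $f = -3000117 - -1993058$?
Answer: $- \frac{4360509}{1007059} \approx -4.3299$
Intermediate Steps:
$f = -1007059$ ($f = -3000117 + 1993058 = -1007059$)
$\frac{4360509}{f} = \frac{4360509}{-1007059} = 4360509 \left(- \frac{1}{1007059}\right) = - \frac{4360509}{1007059}$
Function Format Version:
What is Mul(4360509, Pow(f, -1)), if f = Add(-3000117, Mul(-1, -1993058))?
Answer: Rational(-4360509, 1007059) ≈ -4.3299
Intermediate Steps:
f = -1007059 (f = Add(-3000117, 1993058) = -1007059)
Mul(4360509, Pow(f, -1)) = Mul(4360509, Pow(-1007059, -1)) = Mul(4360509, Rational(-1, 1007059)) = Rational(-4360509, 1007059)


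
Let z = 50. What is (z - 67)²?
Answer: 289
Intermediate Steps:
(z - 67)² = (50 - 67)² = (-17)² = 289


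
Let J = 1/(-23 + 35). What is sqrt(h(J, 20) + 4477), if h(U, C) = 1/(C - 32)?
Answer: sqrt(161169)/6 ≈ 66.910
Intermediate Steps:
J = 1/12 ≈ 0.083333
h(U, C) = 1/(-32 + C)
sqrt(h(J, 20) + 4477) = sqrt(1/(-32 + 20) + 4477) = sqrt(1/(-12) + 4477) = sqrt(-1/12 + 4477) = sqrt(53723/12) = sqrt(161169)/6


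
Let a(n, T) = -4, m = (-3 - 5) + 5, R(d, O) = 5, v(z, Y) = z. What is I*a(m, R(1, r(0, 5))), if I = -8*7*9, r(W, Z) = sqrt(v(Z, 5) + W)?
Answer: 2016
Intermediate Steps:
r(W, Z) = sqrt(W + Z) (r(W, Z) = sqrt(Z + W) = sqrt(W + Z))
m = -3 (m = -8 + 5 = -3)
I = -504 (I = -56*9 = -504)
I*a(m, R(1, r(0, 5))) = -504*(-4) = 2016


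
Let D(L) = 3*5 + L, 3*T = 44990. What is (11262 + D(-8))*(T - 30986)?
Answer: -540551392/3 ≈ -1.8018e+8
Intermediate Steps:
T = 44990/3 (T = (⅓)*44990 = 44990/3 ≈ 14997.)
D(L) = 15 + L
(11262 + D(-8))*(T - 30986) = (11262 + (15 - 8))*(44990/3 - 30986) = (11262 + 7)*(-47968/3) = 11269*(-47968/3) = -540551392/3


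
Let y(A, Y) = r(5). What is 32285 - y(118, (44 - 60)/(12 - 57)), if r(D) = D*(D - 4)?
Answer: 32280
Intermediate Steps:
r(D) = D*(-4 + D)
y(A, Y) = 5 (y(A, Y) = 5*(-4 + 5) = 5*1 = 5)
32285 - y(118, (44 - 60)/(12 - 57)) = 32285 - 1*5 = 32285 - 5 = 32280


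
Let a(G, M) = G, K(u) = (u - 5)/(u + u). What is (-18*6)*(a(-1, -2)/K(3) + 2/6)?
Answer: -360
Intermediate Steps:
K(u) = (-5 + u)/(2*u) (K(u) = (-5 + u)/((2*u)) = (-5 + u)*(1/(2*u)) = (-5 + u)/(2*u))
(-18*6)*(a(-1, -2)/K(3) + 2/6) = (-18*6)*(-1/((½)*(-5 + 3)/3) + 2/6) = -108*(-1/((½)*(⅓)*(-2)) + 2*(⅙)) = -108*(-1/(-⅓) + ⅓) = -108*(-1*(-3) + ⅓) = -108*(3 + ⅓) = -108*10/3 = -360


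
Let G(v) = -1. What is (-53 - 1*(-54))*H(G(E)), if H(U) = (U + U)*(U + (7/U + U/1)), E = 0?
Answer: 18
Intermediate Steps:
H(U) = 2*U*(2*U + 7/U) (H(U) = (2*U)*(U + (7/U + U*1)) = (2*U)*(U + (7/U + U)) = (2*U)*(U + (U + 7/U)) = (2*U)*(2*U + 7/U) = 2*U*(2*U + 7/U))
(-53 - 1*(-54))*H(G(E)) = (-53 - 1*(-54))*(14 + 4*(-1)**2) = (-53 + 54)*(14 + 4*1) = 1*(14 + 4) = 1*18 = 18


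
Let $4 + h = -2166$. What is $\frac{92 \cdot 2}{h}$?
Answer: $- \frac{92}{1085} \approx -0.084793$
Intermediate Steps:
$h = -2170$ ($h = -4 - 2166 = -2170$)
$\frac{92 \cdot 2}{h} = \frac{92 \cdot 2}{-2170} = 184 \left(- \frac{1}{2170}\right) = - \frac{92}{1085}$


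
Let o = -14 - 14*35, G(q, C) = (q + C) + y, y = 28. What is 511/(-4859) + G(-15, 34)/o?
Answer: -485917/2448936 ≈ -0.19842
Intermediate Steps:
G(q, C) = 28 + C + q (G(q, C) = (q + C) + 28 = (C + q) + 28 = 28 + C + q)
o = -504 (o = -14 - 490 = -504)
511/(-4859) + G(-15, 34)/o = 511/(-4859) + (28 + 34 - 15)/(-504) = 511*(-1/4859) + 47*(-1/504) = -511/4859 - 47/504 = -485917/2448936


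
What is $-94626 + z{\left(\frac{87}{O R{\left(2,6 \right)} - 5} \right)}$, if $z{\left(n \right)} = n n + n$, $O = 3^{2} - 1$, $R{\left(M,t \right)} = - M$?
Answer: $- \frac{4636036}{49} \approx -94613.0$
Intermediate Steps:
$O = 8$ ($O = 9 - 1 = 8$)
$z{\left(n \right)} = n + n^{2}$ ($z{\left(n \right)} = n^{2} + n = n + n^{2}$)
$-94626 + z{\left(\frac{87}{O R{\left(2,6 \right)} - 5} \right)} = -94626 + \frac{87}{8 \left(\left(-1\right) 2\right) - 5} \left(1 + \frac{87}{8 \left(\left(-1\right) 2\right) - 5}\right) = -94626 + \frac{87}{8 \left(-2\right) - 5} \left(1 + \frac{87}{8 \left(-2\right) - 5}\right) = -94626 + \frac{87}{-16 - 5} \left(1 + \frac{87}{-16 - 5}\right) = -94626 + \frac{87}{-21} \left(1 + \frac{87}{-21}\right) = -94626 + 87 \left(- \frac{1}{21}\right) \left(1 + 87 \left(- \frac{1}{21}\right)\right) = -94626 - \frac{29 \left(1 - \frac{29}{7}\right)}{7} = -94626 - - \frac{638}{49} = -94626 + \frac{638}{49} = - \frac{4636036}{49}$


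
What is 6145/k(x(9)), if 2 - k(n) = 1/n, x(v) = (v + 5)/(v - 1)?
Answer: 8603/2 ≈ 4301.5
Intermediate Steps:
x(v) = (5 + v)/(-1 + v)
k(n) = 2 - 1/n
6145/k(x(9)) = 6145/(2 - 1/((5 + 9)/(-1 + 9))) = 6145/(2 - 1/(14/8)) = 6145/(2 - 1/((⅛)*14)) = 6145/(2 - 1/7/4) = 6145/(2 - 1*4/7) = 6145/(2 - 4/7) = 6145/(10/7) = 6145*(7/10) = 8603/2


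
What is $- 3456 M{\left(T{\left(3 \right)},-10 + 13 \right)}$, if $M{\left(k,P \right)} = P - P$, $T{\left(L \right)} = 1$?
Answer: $0$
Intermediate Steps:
$M{\left(k,P \right)} = 0$
$- 3456 M{\left(T{\left(3 \right)},-10 + 13 \right)} = \left(-3456\right) 0 = 0$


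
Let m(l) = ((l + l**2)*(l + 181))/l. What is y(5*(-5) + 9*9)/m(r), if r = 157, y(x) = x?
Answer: 14/13351 ≈ 0.0010486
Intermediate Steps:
m(l) = (181 + l)*(l + l**2)/l (m(l) = ((l + l**2)*(181 + l))/l = ((181 + l)*(l + l**2))/l = (181 + l)*(l + l**2)/l)
y(5*(-5) + 9*9)/m(r) = (5*(-5) + 9*9)/(181 + 157**2 + 182*157) = (-25 + 81)/(181 + 24649 + 28574) = 56/53404 = 56*(1/53404) = 14/13351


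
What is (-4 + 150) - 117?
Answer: 29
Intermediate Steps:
(-4 + 150) - 117 = 146 - 117 = 29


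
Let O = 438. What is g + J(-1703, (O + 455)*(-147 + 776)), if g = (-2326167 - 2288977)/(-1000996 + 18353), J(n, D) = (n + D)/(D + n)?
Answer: 5597787/982643 ≈ 5.6967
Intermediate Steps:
J(n, D) = 1 (J(n, D) = (D + n)/(D + n) = 1)
g = 4615144/982643 (g = -4615144/(-982643) = -4615144*(-1/982643) = 4615144/982643 ≈ 4.6967)
g + J(-1703, (O + 455)*(-147 + 776)) = 4615144/982643 + 1 = 5597787/982643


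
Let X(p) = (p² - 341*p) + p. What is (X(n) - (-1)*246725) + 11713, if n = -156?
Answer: 335814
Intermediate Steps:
X(p) = p² - 340*p
(X(n) - (-1)*246725) + 11713 = (-156*(-340 - 156) - (-1)*246725) + 11713 = (-156*(-496) - 1*(-246725)) + 11713 = (77376 + 246725) + 11713 = 324101 + 11713 = 335814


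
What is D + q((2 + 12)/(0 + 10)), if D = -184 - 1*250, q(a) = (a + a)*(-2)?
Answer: -2198/5 ≈ -439.60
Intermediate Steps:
q(a) = -4*a (q(a) = (2*a)*(-2) = -4*a)
D = -434 (D = -184 - 250 = -434)
D + q((2 + 12)/(0 + 10)) = -434 - 4*(2 + 12)/(0 + 10) = -434 - 56/10 = -434 - 4*7/5 = -434 - 28/5 = -2198/5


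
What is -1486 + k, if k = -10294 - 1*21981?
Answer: -33761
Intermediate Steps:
k = -32275 (k = -10294 - 21981 = -32275)
-1486 + k = -1486 - 32275 = -33761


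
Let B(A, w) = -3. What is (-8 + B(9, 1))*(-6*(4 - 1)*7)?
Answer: 1386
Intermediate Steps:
(-8 + B(9, 1))*(-6*(4 - 1)*7) = (-8 - 3)*(-6*(4 - 1)*7) = -11*(-6*3)*7 = -(-198)*7 = -11*(-126) = 1386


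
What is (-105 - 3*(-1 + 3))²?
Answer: 12321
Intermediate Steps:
(-105 - 3*(-1 + 3))² = (-105 - 3*2)² = (-105 - 6)² = (-111)² = 12321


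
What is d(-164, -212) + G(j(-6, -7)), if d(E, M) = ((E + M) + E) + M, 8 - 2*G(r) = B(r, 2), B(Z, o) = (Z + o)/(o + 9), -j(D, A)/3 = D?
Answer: -8238/11 ≈ -748.91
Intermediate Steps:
j(D, A) = -3*D
B(Z, o) = (Z + o)/(9 + o)
G(r) = 43/11 - r/22 (G(r) = 4 - (r + 2)/(2*(9 + 2)) = 4 - (2 + r)/(2*11) = 4 - (2 + r)/22 = 4 - (2/11 + r/11)/2 = 4 + (-1/11 - r/22) = 43/11 - r/22)
d(E, M) = 2*E + 2*M (d(E, M) = (M + 2*E) + M = 2*E + 2*M)
d(-164, -212) + G(j(-6, -7)) = (2*(-164) + 2*(-212)) + (43/11 - (-3)*(-6)/22) = (-328 - 424) + (43/11 - 1/22*18) = -752 + (43/11 - 9/11) = -752 + 34/11 = -8238/11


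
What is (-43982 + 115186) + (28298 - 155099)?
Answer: -55597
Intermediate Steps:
(-43982 + 115186) + (28298 - 155099) = 71204 - 126801 = -55597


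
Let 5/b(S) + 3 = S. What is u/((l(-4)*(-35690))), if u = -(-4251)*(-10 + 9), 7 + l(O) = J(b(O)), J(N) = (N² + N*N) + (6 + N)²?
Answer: 208299/38402440 ≈ 0.0054241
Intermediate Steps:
b(S) = 5/(-3 + S)
J(N) = (6 + N)² + 2*N² (J(N) = (N² + N²) + (6 + N)² = 2*N² + (6 + N)² = (6 + N)² + 2*N²)
l(O) = -7 + (6 + 5/(-3 + O))² + 50/(-3 + O)² (l(O) = -7 + ((6 + 5/(-3 + O))² + 2*(5/(-3 + O))²) = -7 + ((6 + 5/(-3 + O))² + 2*(25/(-3 + O)²)) = -7 + ((6 + 5/(-3 + O))² + 50/(-3 + O)²) = -7 + (6 + 5/(-3 + O))² + 50/(-3 + O)²)
u = -4251 (u = -(-4251)*(-1) = -1417*3 = -4251)
u/((l(-4)*(-35690))) = -4251*(-(9 + (-4)² - 6*(-4))/(35690*(156 - 114*(-4) + 29*(-4)²))) = -4251*(-(9 + 16 + 24)/(35690*(156 + 456 + 29*16))) = -4251*(-49/(35690*(156 + 456 + 464))) = -4251/(((1/49)*1076)*(-35690)) = -4251/((1076/49)*(-35690)) = -4251/(-38402440/49) = -4251*(-49/38402440) = 208299/38402440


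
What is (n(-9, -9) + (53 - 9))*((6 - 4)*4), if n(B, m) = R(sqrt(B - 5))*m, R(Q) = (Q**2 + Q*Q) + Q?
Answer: 2368 - 72*I*sqrt(14) ≈ 2368.0 - 269.4*I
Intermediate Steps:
R(Q) = Q + 2*Q**2 (R(Q) = (Q**2 + Q**2) + Q = 2*Q**2 + Q = Q + 2*Q**2)
n(B, m) = m*sqrt(-5 + B)*(1 + 2*sqrt(-5 + B)) (n(B, m) = (sqrt(B - 5)*(1 + 2*sqrt(B - 5)))*m = (sqrt(-5 + B)*(1 + 2*sqrt(-5 + B)))*m = m*sqrt(-5 + B)*(1 + 2*sqrt(-5 + B)))
(n(-9, -9) + (53 - 9))*((6 - 4)*4) = (-9*(-10 + sqrt(-5 - 9) + 2*(-9)) + (53 - 9))*((6 - 4)*4) = (-9*(-10 + sqrt(-14) - 18) + 44)*(2*4) = (-9*(-10 + I*sqrt(14) - 18) + 44)*8 = (-9*(-28 + I*sqrt(14)) + 44)*8 = ((252 - 9*I*sqrt(14)) + 44)*8 = (296 - 9*I*sqrt(14))*8 = 2368 - 72*I*sqrt(14)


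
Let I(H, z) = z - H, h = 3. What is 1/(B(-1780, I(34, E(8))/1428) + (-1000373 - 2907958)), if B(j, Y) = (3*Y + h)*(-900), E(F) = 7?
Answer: -119/465406614 ≈ -2.5569e-7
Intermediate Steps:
B(j, Y) = -2700 - 2700*Y (B(j, Y) = (3*Y + 3)*(-900) = (3 + 3*Y)*(-900) = -2700 - 2700*Y)
1/(B(-1780, I(34, E(8))/1428) + (-1000373 - 2907958)) = 1/((-2700 - 2700*(7 - 1*34)/1428) + (-1000373 - 2907958)) = 1/((-2700 - 2700*(7 - 34)/1428) - 3908331) = 1/((-2700 - (-72900)/1428) - 3908331) = 1/((-2700 - 2700*(-9/476)) - 3908331) = 1/((-2700 + 6075/119) - 3908331) = 1/(-315225/119 - 3908331) = 1/(-465406614/119) = -119/465406614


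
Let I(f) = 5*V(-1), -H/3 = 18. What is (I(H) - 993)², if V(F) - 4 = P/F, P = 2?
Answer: 966289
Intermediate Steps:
H = -54 (H = -3*18 = -54)
V(F) = 4 + 2/F
I(f) = 10 (I(f) = 5*(4 + 2/(-1)) = 5*(4 + 2*(-1)) = 5*(4 - 2) = 5*2 = 10)
(I(H) - 993)² = (10 - 993)² = (-983)² = 966289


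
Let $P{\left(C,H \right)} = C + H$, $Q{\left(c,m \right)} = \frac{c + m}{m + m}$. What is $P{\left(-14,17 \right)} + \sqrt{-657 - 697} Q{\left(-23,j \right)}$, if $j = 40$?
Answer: $3 + \frac{17 i \sqrt{1354}}{80} \approx 3.0 + 7.8193 i$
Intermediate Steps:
$Q{\left(c,m \right)} = \frac{c + m}{2 m}$
$P{\left(-14,17 \right)} + \sqrt{-657 - 697} Q{\left(-23,j \right)} = \left(-14 + 17\right) + \sqrt{-657 - 697} \frac{-23 + 40}{2 \cdot 40} = 3 + \sqrt{-1354} \cdot \frac{1}{2} \cdot \frac{1}{40} \cdot 17 = 3 + i \sqrt{1354} \cdot \frac{17}{80} = 3 + \frac{17 i \sqrt{1354}}{80}$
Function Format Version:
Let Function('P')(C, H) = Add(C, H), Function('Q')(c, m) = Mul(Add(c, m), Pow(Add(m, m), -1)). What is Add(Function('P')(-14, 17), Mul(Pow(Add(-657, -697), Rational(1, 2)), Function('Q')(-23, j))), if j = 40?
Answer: Add(3, Mul(Rational(17, 80), I, Pow(1354, Rational(1, 2)))) ≈ Add(3.0000, Mul(7.8193, I))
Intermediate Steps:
Function('Q')(c, m) = Mul(Rational(1, 2), Pow(m, -1), Add(c, m)) (Function('Q')(c, m) = Mul(Add(c, m), Pow(Mul(2, m), -1)) = Mul(Add(c, m), Mul(Rational(1, 2), Pow(m, -1))) = Mul(Rational(1, 2), Pow(m, -1), Add(c, m)))
Add(Function('P')(-14, 17), Mul(Pow(Add(-657, -697), Rational(1, 2)), Function('Q')(-23, j))) = Add(Add(-14, 17), Mul(Pow(Add(-657, -697), Rational(1, 2)), Mul(Rational(1, 2), Pow(40, -1), Add(-23, 40)))) = Add(3, Mul(Pow(-1354, Rational(1, 2)), Mul(Rational(1, 2), Rational(1, 40), 17))) = Add(3, Mul(Mul(I, Pow(1354, Rational(1, 2))), Rational(17, 80))) = Add(3, Mul(Rational(17, 80), I, Pow(1354, Rational(1, 2))))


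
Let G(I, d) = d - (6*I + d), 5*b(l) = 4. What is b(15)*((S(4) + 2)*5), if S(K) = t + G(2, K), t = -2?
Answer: -48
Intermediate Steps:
b(l) = ⅘ (b(l) = (⅕)*4 = ⅘)
G(I, d) = -6*I (G(I, d) = d - (d + 6*I) = d + (-d - 6*I) = -6*I)
S(K) = -14 (S(K) = -2 - 6*2 = -2 - 12 = -14)
b(15)*((S(4) + 2)*5) = 4*((-14 + 2)*5)/5 = 4*(-12*5)/5 = (⅘)*(-60) = -48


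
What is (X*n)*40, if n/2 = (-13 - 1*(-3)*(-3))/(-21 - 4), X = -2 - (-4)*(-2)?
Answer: -704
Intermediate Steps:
X = -10 (X = -2 - 4*2 = -2 - 8 = -10)
n = 44/25 (n = 2*((-13 - 1*(-3)*(-3))/(-21 - 4)) = 2*((-13 + 3*(-3))/(-25)) = 2*((-13 - 9)*(-1/25)) = 2*(-22*(-1/25)) = 2*(22/25) = 44/25 ≈ 1.7600)
(X*n)*40 = -10*44/25*40 = -88/5*40 = -704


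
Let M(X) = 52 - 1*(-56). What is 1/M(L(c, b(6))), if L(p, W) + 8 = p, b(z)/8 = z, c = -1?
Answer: 1/108 ≈ 0.0092593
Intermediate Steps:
b(z) = 8*z
L(p, W) = -8 + p
M(X) = 108 (M(X) = 52 + 56 = 108)
1/M(L(c, b(6))) = 1/108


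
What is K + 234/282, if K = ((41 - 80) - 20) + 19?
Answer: -1841/47 ≈ -39.170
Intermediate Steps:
K = -40 (K = (-39 - 20) + 19 = -59 + 19 = -40)
K + 234/282 = -40 + 234/282 = -40 + 234*(1/282) = -40 + 39/47 = -1841/47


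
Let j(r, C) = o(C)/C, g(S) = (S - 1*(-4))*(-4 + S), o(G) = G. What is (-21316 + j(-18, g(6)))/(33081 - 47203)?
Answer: 21315/14122 ≈ 1.5093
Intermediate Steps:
g(S) = (-4 + S)*(4 + S) (g(S) = (S + 4)*(-4 + S) = (4 + S)*(-4 + S) = (-4 + S)*(4 + S))
j(r, C) = 1 (j(r, C) = C/C = 1)
(-21316 + j(-18, g(6)))/(33081 - 47203) = (-21316 + 1)/(33081 - 47203) = -21315/(-14122) = -21315*(-1/14122) = 21315/14122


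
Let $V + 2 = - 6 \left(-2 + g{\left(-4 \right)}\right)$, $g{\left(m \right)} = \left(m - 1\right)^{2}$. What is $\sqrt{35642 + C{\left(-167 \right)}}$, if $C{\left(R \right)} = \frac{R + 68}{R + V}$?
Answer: $\frac{\sqrt{3359253251}}{307} \approx 188.79$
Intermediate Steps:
$g{\left(m \right)} = \left(-1 + m\right)^{2}$
$V = -140$ ($V = -2 - 6 \left(-2 + \left(-1 - 4\right)^{2}\right) = -2 - 6 \left(-2 + \left(-5\right)^{2}\right) = -2 - 6 \left(-2 + 25\right) = -2 - 138 = -140$)
$C{\left(R \right)} = \frac{68 + R}{-140 + R}$ ($C{\left(R \right)} = \frac{R + 68}{R - 140} = \frac{68 + R}{-140 + R}$)
$\sqrt{35642 + C{\left(-167 \right)}} = \sqrt{35642 + \frac{68 - 167}{-140 - 167}} = \sqrt{35642 + \frac{1}{-307} \left(-99\right)} = \sqrt{35642 - - \frac{99}{307}} = \sqrt{35642 + \frac{99}{307}} = \sqrt{\frac{10942193}{307}} = \frac{\sqrt{3359253251}}{307}$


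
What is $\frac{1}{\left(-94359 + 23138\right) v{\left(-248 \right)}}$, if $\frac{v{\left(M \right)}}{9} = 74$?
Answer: $- \frac{1}{47433186} \approx -2.1082 \cdot 10^{-8}$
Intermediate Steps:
$v{\left(M \right)} = 666$ ($v{\left(M \right)} = 9 \cdot 74 = 666$)
$\frac{1}{\left(-94359 + 23138\right) v{\left(-248 \right)}} = \frac{1}{\left(-94359 + 23138\right) 666} = \frac{1}{-71221} \cdot \frac{1}{666} = \left(- \frac{1}{71221}\right) \frac{1}{666} = - \frac{1}{47433186}$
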